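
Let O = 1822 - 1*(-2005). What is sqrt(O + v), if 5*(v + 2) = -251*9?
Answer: 3*sqrt(9370)/5 ≈ 58.079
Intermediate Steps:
v = -2269/5 (v = -2 + (-251*9)/5 = -2 + (1/5)*(-2259) = -2 - 2259/5 = -2269/5 ≈ -453.80)
O = 3827 (O = 1822 + 2005 = 3827)
sqrt(O + v) = sqrt(3827 - 2269/5) = sqrt(16866/5) = 3*sqrt(9370)/5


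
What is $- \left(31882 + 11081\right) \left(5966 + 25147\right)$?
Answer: $-1336707819$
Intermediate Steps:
$- \left(31882 + 11081\right) \left(5966 + 25147\right) = - 42963 \cdot 31113 = \left(-1\right) 1336707819 = -1336707819$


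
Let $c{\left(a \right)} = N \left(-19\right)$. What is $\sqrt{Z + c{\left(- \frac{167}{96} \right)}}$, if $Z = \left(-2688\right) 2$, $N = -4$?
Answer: $10 i \sqrt{53} \approx 72.801 i$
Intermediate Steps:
$c{\left(a \right)} = 76$ ($c{\left(a \right)} = \left(-4\right) \left(-19\right) = 76$)
$Z = -5376$
$\sqrt{Z + c{\left(- \frac{167}{96} \right)}} = \sqrt{-5376 + 76} = \sqrt{-5300} = 10 i \sqrt{53}$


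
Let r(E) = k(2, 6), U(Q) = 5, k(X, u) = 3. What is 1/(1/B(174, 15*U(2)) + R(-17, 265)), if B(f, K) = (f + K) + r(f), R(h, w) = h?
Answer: -252/4283 ≈ -0.058837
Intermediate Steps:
r(E) = 3
B(f, K) = 3 + K + f (B(f, K) = (f + K) + 3 = (K + f) + 3 = 3 + K + f)
1/(1/B(174, 15*U(2)) + R(-17, 265)) = 1/(1/(3 + 15*5 + 174) - 17) = 1/(1/(3 + 75 + 174) - 17) = 1/(1/252 - 17) = 1/(-4283/252) = -252/4283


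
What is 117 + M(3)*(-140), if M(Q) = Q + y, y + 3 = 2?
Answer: -163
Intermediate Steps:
y = -1 (y = -3 + 2 = -1)
M(Q) = -1 + Q (M(Q) = Q - 1 = -1 + Q)
117 + M(3)*(-140) = 117 + (-1 + 3)*(-140) = 117 + 2*(-140) = 117 - 280 = -163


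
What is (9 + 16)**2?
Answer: 625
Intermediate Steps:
(9 + 16)**2 = 25**2 = 625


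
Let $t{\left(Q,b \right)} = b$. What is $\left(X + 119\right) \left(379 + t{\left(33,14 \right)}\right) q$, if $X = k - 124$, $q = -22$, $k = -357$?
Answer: $3129852$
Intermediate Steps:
$X = -481$ ($X = -357 - 124 = -481$)
$\left(X + 119\right) \left(379 + t{\left(33,14 \right)}\right) q = \left(-481 + 119\right) \left(379 + 14\right) \left(-22\right) = \left(-362\right) 393 \left(-22\right) = \left(-142266\right) \left(-22\right) = 3129852$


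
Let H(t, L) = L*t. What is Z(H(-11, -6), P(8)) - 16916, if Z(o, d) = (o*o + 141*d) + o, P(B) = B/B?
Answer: -12353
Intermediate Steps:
P(B) = 1
Z(o, d) = o + o² + 141*d (Z(o, d) = (o² + 141*d) + o = o + o² + 141*d)
Z(H(-11, -6), P(8)) - 16916 = (-6*(-11) + (-6*(-11))² + 141*1) - 16916 = (66 + 66² + 141) - 16916 = (66 + 4356 + 141) - 16916 = 4563 - 16916 = -12353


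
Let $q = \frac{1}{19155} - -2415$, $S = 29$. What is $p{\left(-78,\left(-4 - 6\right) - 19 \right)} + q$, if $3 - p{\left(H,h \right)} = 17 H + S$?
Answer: $\frac{71160826}{19155} \approx 3715.0$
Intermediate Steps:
$p{\left(H,h \right)} = -26 - 17 H$ ($p{\left(H,h \right)} = 3 - \left(17 H + 29\right) = 3 - \left(29 + 17 H\right) = -26 - 17 H$)
$q = \frac{46259326}{19155}$ ($q = \frac{1}{19155} + 2415 = \frac{46259326}{19155} \approx 2415.0$)
$p{\left(-78,\left(-4 - 6\right) - 19 \right)} + q = \left(-26 - -1326\right) + \frac{46259326}{19155} = \left(-26 + 1326\right) + \frac{46259326}{19155} = 1300 + \frac{46259326}{19155} = \frac{71160826}{19155}$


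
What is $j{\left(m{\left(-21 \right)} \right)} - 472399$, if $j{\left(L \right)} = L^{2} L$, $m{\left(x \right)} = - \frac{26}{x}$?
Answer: $- \frac{4374869563}{9261} \approx -4.724 \cdot 10^{5}$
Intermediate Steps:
$j{\left(L \right)} = L^{3}$
$j{\left(m{\left(-21 \right)} \right)} - 472399 = \left(- \frac{26}{-21}\right)^{3} - 472399 = \left(\left(-26\right) \left(- \frac{1}{21}\right)\right)^{3} - 472399 = \left(\frac{26}{21}\right)^{3} - 472399 = \frac{17576}{9261} - 472399 = - \frac{4374869563}{9261}$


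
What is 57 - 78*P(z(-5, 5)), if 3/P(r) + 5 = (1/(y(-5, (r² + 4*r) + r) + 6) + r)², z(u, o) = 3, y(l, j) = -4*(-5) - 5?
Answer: 4593/1891 ≈ 2.4289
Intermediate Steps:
y(l, j) = 15 (y(l, j) = 20 - 5 = 15)
P(r) = 3/(-5 + (1/21 + r)²) (P(r) = 3/(-5 + (1/(15 + 6) + r)²) = 3/(-5 + (1/21 + r)²))
57 - 78*P(z(-5, 5)) = 57 - 103194/(-2205 + (1 + 21*3)²) = 57 - 103194/(-2205 + (1 + 63)²) = 57 - 103194/(-2205 + 64²) = 57 - 103194/(-2205 + 4096) = 57 - 103194/1891 = 4593/1891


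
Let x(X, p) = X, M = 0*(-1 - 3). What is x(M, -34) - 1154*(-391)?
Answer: 451214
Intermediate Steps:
M = 0 (M = 0*(-4) = 0)
x(M, -34) - 1154*(-391) = 0 - 1154*(-391) = 0 + 451214 = 451214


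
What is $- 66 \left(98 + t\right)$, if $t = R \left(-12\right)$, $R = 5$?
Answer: $-2508$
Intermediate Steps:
$t = -60$ ($t = 5 \left(-12\right) = -60$)
$- 66 \left(98 + t\right) = - 66 \left(98 - 60\right) = \left(-66\right) 38 = -2508$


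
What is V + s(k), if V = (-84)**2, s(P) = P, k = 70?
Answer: 7126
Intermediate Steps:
V = 7056
V + s(k) = 7056 + 70 = 7126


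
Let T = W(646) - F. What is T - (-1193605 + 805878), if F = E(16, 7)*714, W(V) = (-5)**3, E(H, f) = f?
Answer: 382604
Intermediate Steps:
W(V) = -125
F = 4998 (F = 7*714 = 4998)
T = -5123 (T = -125 - 1*4998 = -125 - 4998 = -5123)
T - (-1193605 + 805878) = -5123 - (-1193605 + 805878) = -5123 - 1*(-387727) = -5123 + 387727 = 382604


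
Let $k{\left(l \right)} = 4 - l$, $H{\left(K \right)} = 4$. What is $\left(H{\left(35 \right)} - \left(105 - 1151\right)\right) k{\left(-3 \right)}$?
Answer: $7350$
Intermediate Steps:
$\left(H{\left(35 \right)} - \left(105 - 1151\right)\right) k{\left(-3 \right)} = \left(4 - \left(105 - 1151\right)\right) \left(4 - -3\right) = \left(4 - \left(105 - 1151\right)\right) \left(4 + 3\right) = \left(4 - -1046\right) 7 = \left(4 + 1046\right) 7 = 1050 \cdot 7 = 7350$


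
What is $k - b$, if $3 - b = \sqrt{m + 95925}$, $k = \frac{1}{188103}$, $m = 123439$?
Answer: $- \frac{564308}{188103} + 2 \sqrt{54841} \approx 465.36$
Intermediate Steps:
$k = \frac{1}{188103} \approx 5.3162 \cdot 10^{-6}$
$b = 3 - 2 \sqrt{54841}$ ($b = 3 - \sqrt{123439 + 95925} = 3 - \sqrt{219364} = 3 - 2 \sqrt{54841} \approx -465.36$)
$k - b = \frac{1}{188103} - \left(3 - 2 \sqrt{54841}\right) = - \frac{564308}{188103} + 2 \sqrt{54841}$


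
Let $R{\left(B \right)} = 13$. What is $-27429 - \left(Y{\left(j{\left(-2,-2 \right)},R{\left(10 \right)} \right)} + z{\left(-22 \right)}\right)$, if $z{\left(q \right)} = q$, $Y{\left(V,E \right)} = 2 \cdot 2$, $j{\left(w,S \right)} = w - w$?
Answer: $-27411$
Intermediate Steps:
$j{\left(w,S \right)} = 0$
$Y{\left(V,E \right)} = 4$
$-27429 - \left(Y{\left(j{\left(-2,-2 \right)},R{\left(10 \right)} \right)} + z{\left(-22 \right)}\right) = -27429 - \left(4 - 22\right) = -27429 - -18 = -27429 + 18 = -27411$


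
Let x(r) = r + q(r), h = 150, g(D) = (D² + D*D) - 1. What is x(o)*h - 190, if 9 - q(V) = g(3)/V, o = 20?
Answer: 8065/2 ≈ 4032.5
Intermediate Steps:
g(D) = -1 + 2*D² (g(D) = (D² + D²) - 1 = 2*D² - 1 = -1 + 2*D²)
q(V) = 9 - 17/V (q(V) = 9 - (-1 + 2*3²)/V = 9 - (-1 + 2*9)/V = 9 - (-1 + 18)/V = 9 - 17/V)
x(r) = 9 + r - 17/r (x(r) = r + (9 - 17/r) = 9 + r - 17/r)
x(o)*h - 190 = (9 + 20 - 17/20)*150 - 190 = (563/20)*150 - 190 = 8445/2 - 190 = 8065/2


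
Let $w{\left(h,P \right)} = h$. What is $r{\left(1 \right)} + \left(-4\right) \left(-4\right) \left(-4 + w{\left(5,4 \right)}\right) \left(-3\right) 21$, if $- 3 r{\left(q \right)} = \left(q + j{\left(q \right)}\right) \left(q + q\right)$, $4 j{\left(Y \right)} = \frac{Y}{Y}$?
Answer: $- \frac{6053}{6} \approx -1008.8$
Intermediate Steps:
$j{\left(Y \right)} = \frac{1}{4}$ ($j{\left(Y \right)} = \frac{Y \frac{1}{Y}}{4} = \frac{1}{4} \cdot 1 = \frac{1}{4}$)
$r{\left(q \right)} = - \frac{2 q \left(\frac{1}{4} + q\right)}{3}$ ($r{\left(q \right)} = - \frac{\left(q + \frac{1}{4}\right) \left(q + q\right)}{3} = - \frac{\left(\frac{1}{4} + q\right) 2 q}{3} = - \frac{2 q \left(\frac{1}{4} + q\right)}{3}$)
$r{\left(1 \right)} + \left(-4\right) \left(-4\right) \left(-4 + w{\left(5,4 \right)}\right) \left(-3\right) 21 = \left(- \frac{1}{6}\right) 1 \left(1 + 4 \cdot 1\right) + \left(-4\right) \left(-4\right) \left(-4 + 5\right) \left(-3\right) 21 = \left(- \frac{1}{6}\right) 1 \left(1 + 4\right) + 16 \cdot 1 \left(-3\right) 21 = \left(- \frac{1}{6}\right) 1 \cdot 5 + 16 \left(-3\right) 21 = - \frac{5}{6} - 1008 = - \frac{6053}{6}$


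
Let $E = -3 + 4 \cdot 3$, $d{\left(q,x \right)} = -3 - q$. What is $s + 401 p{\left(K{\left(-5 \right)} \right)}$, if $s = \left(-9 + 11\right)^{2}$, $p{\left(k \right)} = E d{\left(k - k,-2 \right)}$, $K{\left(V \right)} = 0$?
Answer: $-10823$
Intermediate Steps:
$E = 9$ ($E = -3 + 12 = 9$)
$p{\left(k \right)} = -27$ ($p{\left(k \right)} = 9 \left(-3 - \left(k - k\right)\right) = 9 \left(-3 - 0\right) = 9 \left(-3 + 0\right) = 9 \left(-3\right) = -27$)
$s = 4$ ($s = 2^{2} = 4$)
$s + 401 p{\left(K{\left(-5 \right)} \right)} = 4 + 401 \left(-27\right) = 4 - 10827 = -10823$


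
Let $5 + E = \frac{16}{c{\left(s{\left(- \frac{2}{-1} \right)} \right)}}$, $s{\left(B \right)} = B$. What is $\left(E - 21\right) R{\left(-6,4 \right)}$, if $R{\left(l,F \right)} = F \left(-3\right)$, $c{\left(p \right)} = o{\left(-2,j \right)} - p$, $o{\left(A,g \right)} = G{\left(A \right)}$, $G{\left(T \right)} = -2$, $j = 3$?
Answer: $360$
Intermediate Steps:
$o{\left(A,g \right)} = -2$
$c{\left(p \right)} = -2 - p$
$E = -9$ ($E = -5 + \frac{16}{-2 - - \frac{2}{-1}} = -5 + \frac{16}{-2 - \left(-2\right) \left(-1\right)} = -5 + \frac{16}{-2 - 2} = -5 + \frac{16}{-4} = -5 + 16 \left(- \frac{1}{4}\right) = -5 - 4 = -9$)
$R{\left(l,F \right)} = - 3 F$
$\left(E - 21\right) R{\left(-6,4 \right)} = \left(-9 - 21\right) \left(\left(-3\right) 4\right) = \left(-30\right) \left(-12\right) = 360$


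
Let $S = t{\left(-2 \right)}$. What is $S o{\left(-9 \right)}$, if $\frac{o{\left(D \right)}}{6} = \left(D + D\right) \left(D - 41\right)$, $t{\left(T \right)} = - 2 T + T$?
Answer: $10800$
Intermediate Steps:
$t{\left(T \right)} = - T$
$S = 2$ ($S = \left(-1\right) \left(-2\right) = 2$)
$o{\left(D \right)} = 12 D \left(-41 + D\right)$ ($o{\left(D \right)} = 6 \left(D + D\right) \left(D - 41\right) = 6 \cdot 2 D \left(-41 + D\right) = 12 D \left(-41 + D\right)$)
$S o{\left(-9 \right)} = 2 \cdot 12 \left(-9\right) \left(-41 - 9\right) = 2 \cdot 12 \left(-9\right) \left(-50\right) = 2 \cdot 5400 = 10800$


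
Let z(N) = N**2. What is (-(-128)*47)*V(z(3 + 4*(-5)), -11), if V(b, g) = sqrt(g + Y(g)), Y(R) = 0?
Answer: 6016*I*sqrt(11) ≈ 19953.0*I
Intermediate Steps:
V(b, g) = sqrt(g) (V(b, g) = sqrt(g + 0) = sqrt(g))
(-(-128)*47)*V(z(3 + 4*(-5)), -11) = (-(-128)*47)*sqrt(-11) = (-128*(-47))*(I*sqrt(11)) = 6016*(I*sqrt(11)) = 6016*I*sqrt(11)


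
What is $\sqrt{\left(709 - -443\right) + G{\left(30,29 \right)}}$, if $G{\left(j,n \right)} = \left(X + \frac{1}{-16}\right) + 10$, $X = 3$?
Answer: $\frac{3 \sqrt{2071}}{4} \approx 34.131$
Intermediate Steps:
$G{\left(j,n \right)} = \frac{207}{16}$ ($G{\left(j,n \right)} = \left(3 + \frac{1}{-16}\right) + 10 = \left(3 - \frac{1}{16}\right) + 10 = \frac{47}{16} + 10 = \frac{207}{16}$)
$\sqrt{\left(709 - -443\right) + G{\left(30,29 \right)}} = \sqrt{\left(709 - -443\right) + \frac{207}{16}} = \sqrt{\left(709 + 443\right) + \frac{207}{16}} = \sqrt{1152 + \frac{207}{16}} = \sqrt{\frac{18639}{16}} = \frac{3 \sqrt{2071}}{4}$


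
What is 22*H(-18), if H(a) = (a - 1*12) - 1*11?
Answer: -902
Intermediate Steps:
H(a) = -23 + a (H(a) = (a - 12) - 11 = (-12 + a) - 11 = -23 + a)
22*H(-18) = 22*(-23 - 18) = 22*(-41) = -902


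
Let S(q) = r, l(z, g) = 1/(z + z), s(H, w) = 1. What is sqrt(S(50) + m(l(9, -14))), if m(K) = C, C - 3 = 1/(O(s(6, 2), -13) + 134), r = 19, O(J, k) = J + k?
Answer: sqrt(327570)/122 ≈ 4.6913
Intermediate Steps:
l(z, g) = 1/(2*z)
S(q) = 19
C = 367/122 (C = 3 + 1/((1 - 13) + 134) = 3 + 1/(-12 + 134) = 3 + 1/122 = 367/122 ≈ 3.0082)
m(K) = 367/122
sqrt(S(50) + m(l(9, -14))) = sqrt(19 + 367/122) = sqrt(2685/122) = sqrt(327570)/122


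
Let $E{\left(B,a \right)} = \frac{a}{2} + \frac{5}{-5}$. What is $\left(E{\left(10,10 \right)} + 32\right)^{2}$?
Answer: $1296$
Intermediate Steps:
$E{\left(B,a \right)} = -1 + \frac{a}{2}$ ($E{\left(B,a \right)} = a \frac{1}{2} + 5 \left(- \frac{1}{5}\right) = \frac{a}{2} - 1 = -1 + \frac{a}{2}$)
$\left(E{\left(10,10 \right)} + 32\right)^{2} = \left(\left(-1 + \frac{1}{2} \cdot 10\right) + 32\right)^{2} = \left(\left(-1 + 5\right) + 32\right)^{2} = \left(4 + 32\right)^{2} = 36^{2} = 1296$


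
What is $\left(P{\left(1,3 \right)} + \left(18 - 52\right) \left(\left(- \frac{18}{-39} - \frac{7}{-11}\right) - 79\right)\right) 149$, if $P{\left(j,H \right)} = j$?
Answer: $\frac{56456547}{143} \approx 3.948 \cdot 10^{5}$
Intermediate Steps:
$\left(P{\left(1,3 \right)} + \left(18 - 52\right) \left(\left(- \frac{18}{-39} - \frac{7}{-11}\right) - 79\right)\right) 149 = \left(1 + \left(18 - 52\right) \left(\left(- \frac{18}{-39} - \frac{7}{-11}\right) - 79\right)\right) 149 = \left(1 - 34 \left(\left(\left(-18\right) \left(- \frac{1}{39}\right) - - \frac{7}{11}\right) - 79\right)\right) 149 = \left(1 - 34 \left(\left(\frac{6}{13} + \frac{7}{11}\right) - 79\right)\right) 149 = \left(1 - 34 \left(\frac{157}{143} - 79\right)\right) 149 = \left(1 - - \frac{378760}{143}\right) 149 = \left(1 + \frac{378760}{143}\right) 149 = \frac{378903}{143} \cdot 149 = \frac{56456547}{143}$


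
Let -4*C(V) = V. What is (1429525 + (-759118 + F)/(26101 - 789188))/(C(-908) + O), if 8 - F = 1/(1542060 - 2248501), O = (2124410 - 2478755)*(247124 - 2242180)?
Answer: 770623074208138184/381093333157816104327749 ≈ 2.0221e-6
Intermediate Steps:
O = 706938118320 (O = -354345*(-1995056) = 706938118320)
C(V) = -V/4
F = 5651529/706441 (F = 8 - 1/(1542060 - 2248501) = 8 - 1/(-706441) = 8 - 1*(-1/706441) = 8 + 1/706441 = 5651529/706441 ≈ 8.0000)
(1429525 + (-759118 + F)/(26101 - 789188))/(C(-908) + O) = (1429525 + (-759118 + 5651529/706441)/(26101 - 789188))/(-¼*(-908) + 706938118320) = (1429525 - 536266427509/706441/(-763087))/(227 + 706938118320) = (1429525 - 536266427509/706441*(-1/763087))/706938118547 = (1429525 + 536266427509/539075943367)*(1/706938118547) = (770623074208138184/539075943367)*(1/706938118547) = 770623074208138184/381093333157816104327749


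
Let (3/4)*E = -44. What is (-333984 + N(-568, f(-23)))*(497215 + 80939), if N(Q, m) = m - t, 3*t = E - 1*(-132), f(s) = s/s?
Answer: -579323220106/3 ≈ -1.9311e+11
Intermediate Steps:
E = -176/3 (E = (4/3)*(-44) = -176/3 ≈ -58.667)
f(s) = 1
t = 220/9 (t = (-176/3 - 1*(-132))/3 = (-176/3 + 132)/3 = (1/3)*(220/3) = 220/9 ≈ 24.444)
N(Q, m) = -220/9 + m (N(Q, m) = m - 1*220/9 = m - 220/9 = -220/9 + m)
(-333984 + N(-568, f(-23)))*(497215 + 80939) = (-333984 + (-220/9 + 1))*(497215 + 80939) = (-333984 - 211/9)*578154 = -3006067/9*578154 = -579323220106/3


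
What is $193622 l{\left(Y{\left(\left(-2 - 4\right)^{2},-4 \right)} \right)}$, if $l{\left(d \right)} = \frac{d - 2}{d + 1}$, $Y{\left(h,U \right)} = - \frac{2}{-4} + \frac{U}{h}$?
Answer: $- \frac{5615038}{25} \approx -2.246 \cdot 10^{5}$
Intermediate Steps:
$Y{\left(h,U \right)} = \frac{1}{2} + \frac{U}{h}$ ($Y{\left(h,U \right)} = \left(-2\right) \left(- \frac{1}{4}\right) + \frac{U}{h} = \frac{1}{2} + \frac{U}{h}$)
$l{\left(d \right)} = \frac{-2 + d}{1 + d}$
$193622 l{\left(Y{\left(\left(-2 - 4\right)^{2},-4 \right)} \right)} = 193622 \frac{-2 + \frac{-4 + \frac{\left(-2 - 4\right)^{2}}{2}}{\left(-2 - 4\right)^{2}}}{1 + \frac{-4 + \frac{\left(-2 - 4\right)^{2}}{2}}{\left(-2 - 4\right)^{2}}} = 193622 \frac{-2 + \frac{-4 + \frac{\left(-6\right)^{2}}{2}}{\left(-6\right)^{2}}}{1 + \frac{-4 + \frac{\left(-6\right)^{2}}{2}}{\left(-6\right)^{2}}} = 193622 \frac{-2 + \frac{-4 + \frac{1}{2} \cdot 36}{36}}{1 + \frac{-4 + \frac{1}{2} \cdot 36}{36}} = 193622 \frac{-2 + \frac{-4 + 18}{36}}{1 + \frac{-4 + 18}{36}} = 193622 \frac{-2 + \frac{1}{36} \cdot 14}{1 + \frac{1}{36} \cdot 14} = 193622 \frac{-2 + \frac{7}{18}}{1 + \frac{7}{18}} = 193622 \frac{1}{\frac{25}{18}} \left(- \frac{29}{18}\right) = 193622 \cdot \frac{18}{25} \left(- \frac{29}{18}\right) = 193622 \left(- \frac{29}{25}\right) = - \frac{5615038}{25}$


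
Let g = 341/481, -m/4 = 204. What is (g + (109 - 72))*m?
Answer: -14800608/481 ≈ -30771.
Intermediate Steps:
m = -816 (m = -4*204 = -816)
g = 341/481 (g = 341*(1/481) = 341/481 ≈ 0.70894)
(g + (109 - 72))*m = (341/481 + (109 - 72))*(-816) = (341/481 + 37)*(-816) = (18138/481)*(-816) = -14800608/481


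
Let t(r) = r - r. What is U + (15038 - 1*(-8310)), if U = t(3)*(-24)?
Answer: 23348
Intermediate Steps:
t(r) = 0
U = 0 (U = 0*(-24) = 0)
U + (15038 - 1*(-8310)) = 0 + (15038 - 1*(-8310)) = 0 + (15038 + 8310) = 0 + 23348 = 23348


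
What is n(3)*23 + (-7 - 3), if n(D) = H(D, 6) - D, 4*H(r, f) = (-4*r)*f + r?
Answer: -1903/4 ≈ -475.75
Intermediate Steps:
H(r, f) = r/4 - f*r (H(r, f) = ((-4*r)*f + r)/4 = (-4*f*r + r)/4 = (r - 4*f*r)/4 = r/4 - f*r)
n(D) = -27*D/4 (n(D) = D*(¼ - 1*6) - D = D*(¼ - 6) - D = D*(-23/4) - D = -23*D/4 - D = -27*D/4)
n(3)*23 + (-7 - 3) = -27/4*3*23 + (-7 - 3) = -81/4*23 - 10 = -1863/4 - 10 = -1903/4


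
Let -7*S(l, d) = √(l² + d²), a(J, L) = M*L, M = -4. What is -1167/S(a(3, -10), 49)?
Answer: 8169*√4001/4001 ≈ 129.15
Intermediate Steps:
a(J, L) = -4*L
S(l, d) = -√(d² + l²)/7 (S(l, d) = -√(l² + d²)/7 = -√(d² + l²)/7)
-1167/S(a(3, -10), 49) = -1167*(-7/√(49² + (-4*(-10))²)) = -1167*(-7/√(2401 + 40²)) = -1167*(-7/√(2401 + 1600)) = -1167*(-7*√4001/4001) = -(-8169)*√4001/4001 = 8169*√4001/4001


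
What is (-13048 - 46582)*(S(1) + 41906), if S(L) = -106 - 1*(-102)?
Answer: -2498616260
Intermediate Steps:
S(L) = -4 (S(L) = -106 + 102 = -4)
(-13048 - 46582)*(S(1) + 41906) = (-13048 - 46582)*(-4 + 41906) = -59630*41902 = -2498616260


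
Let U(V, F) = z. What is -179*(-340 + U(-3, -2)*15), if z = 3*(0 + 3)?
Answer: 36695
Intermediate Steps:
z = 9 (z = 3*3 = 9)
U(V, F) = 9
-179*(-340 + U(-3, -2)*15) = -179*(-340 + 9*15) = -179*(-340 + 135) = -179*(-205) = 36695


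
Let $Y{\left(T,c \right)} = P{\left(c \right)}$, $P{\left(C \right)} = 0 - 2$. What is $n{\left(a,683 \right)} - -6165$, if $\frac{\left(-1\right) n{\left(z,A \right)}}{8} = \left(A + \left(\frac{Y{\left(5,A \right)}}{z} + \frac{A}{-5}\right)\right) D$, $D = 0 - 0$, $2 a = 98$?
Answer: $6165$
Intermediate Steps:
$P{\left(C \right)} = -2$ ($P{\left(C \right)} = 0 - 2 = -2$)
$a = 49$ ($a = \frac{1}{2} \cdot 98 = 49$)
$Y{\left(T,c \right)} = -2$
$D = 0$ ($D = 0 + 0 = 0$)
$n{\left(z,A \right)} = 0$ ($n{\left(z,A \right)} = - 8 \left(A + \left(- \frac{2}{z} + \frac{A}{-5}\right)\right) 0 = - 8 \left(A + \left(- \frac{2}{z} + A \left(- \frac{1}{5}\right)\right)\right) 0 = - 8 \left(A - \left(\frac{2}{z} + \frac{A}{5}\right)\right) 0 = - 8 \left(- \frac{2}{z} + \frac{4 A}{5}\right) 0 = \left(-8\right) 0 = 0$)
$n{\left(a,683 \right)} - -6165 = 0 - -6165 = 0 + 6165 = 6165$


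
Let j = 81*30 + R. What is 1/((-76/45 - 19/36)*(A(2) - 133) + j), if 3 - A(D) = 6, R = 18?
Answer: 15/41242 ≈ 0.00036371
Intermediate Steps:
j = 2448 (j = 81*30 + 18 = 2430 + 18 = 2448)
A(D) = -3 (A(D) = 3 - 1*6 = 3 - 6 = -3)
1/((-76/45 - 19/36)*(A(2) - 133) + j) = 1/((-76/45 - 19/36)*(-3 - 133) + 2448) = 1/((-76*1/45 - 19*1/36)*(-136) + 2448) = 1/((-76/45 - 19/36)*(-136) + 2448) = 1/(-133/60*(-136) + 2448) = 1/(4522/15 + 2448) = 1/(41242/15) = 15/41242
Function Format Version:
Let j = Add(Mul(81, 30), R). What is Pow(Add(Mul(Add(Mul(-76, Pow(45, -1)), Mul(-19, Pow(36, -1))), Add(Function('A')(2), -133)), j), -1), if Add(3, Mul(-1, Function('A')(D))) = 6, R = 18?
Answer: Rational(15, 41242) ≈ 0.00036371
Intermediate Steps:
j = 2448 (j = Add(Mul(81, 30), 18) = Add(2430, 18) = 2448)
Function('A')(D) = -3 (Function('A')(D) = Add(3, Mul(-1, 6)) = Add(3, -6) = -3)
Pow(Add(Mul(Add(Mul(-76, Pow(45, -1)), Mul(-19, Pow(36, -1))), Add(Function('A')(2), -133)), j), -1) = Pow(Add(Mul(Add(Mul(-76, Pow(45, -1)), Mul(-19, Pow(36, -1))), Add(-3, -133)), 2448), -1) = Pow(Add(Mul(Add(Mul(-76, Rational(1, 45)), Mul(-19, Rational(1, 36))), -136), 2448), -1) = Pow(Add(Mul(Add(Rational(-76, 45), Rational(-19, 36)), -136), 2448), -1) = Pow(Add(Mul(Rational(-133, 60), -136), 2448), -1) = Pow(Add(Rational(4522, 15), 2448), -1) = Pow(Rational(41242, 15), -1) = Rational(15, 41242)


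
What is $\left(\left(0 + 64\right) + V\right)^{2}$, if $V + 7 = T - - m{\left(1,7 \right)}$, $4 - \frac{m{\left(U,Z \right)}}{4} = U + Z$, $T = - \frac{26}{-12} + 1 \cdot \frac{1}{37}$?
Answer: $\frac{91948921}{49284} \approx 1865.7$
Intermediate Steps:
$T = \frac{487}{222}$ ($T = \left(-26\right) \left(- \frac{1}{12}\right) + 1 \cdot \frac{1}{37} = \frac{13}{6} + \frac{1}{37} = \frac{487}{222} \approx 2.1937$)
$m{\left(U,Z \right)} = 16 - 4 U - 4 Z$ ($m{\left(U,Z \right)} = 16 - 4 \left(U + Z\right) = 16 - \left(4 U + 4 Z\right) = 16 - 4 U - 4 Z$)
$V = - \frac{4619}{222}$ ($V = -7 + \left(\frac{487}{222} - - (16 - 4 - 28)\right) = -7 + \left(\frac{487}{222} - \left(-1\right) \left(-16\right)\right) = -7 + \left(\frac{487}{222} - 16\right) = -7 - \frac{3065}{222} = - \frac{4619}{222} \approx -20.806$)
$\left(\left(0 + 64\right) + V\right)^{2} = \left(\left(0 + 64\right) - \frac{4619}{222}\right)^{2} = \left(64 - \frac{4619}{222}\right)^{2} = \left(\frac{9589}{222}\right)^{2} = \frac{91948921}{49284}$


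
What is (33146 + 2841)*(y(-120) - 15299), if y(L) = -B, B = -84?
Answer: -547542205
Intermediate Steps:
y(L) = 84 (y(L) = -1*(-84) = 84)
(33146 + 2841)*(y(-120) - 15299) = (33146 + 2841)*(84 - 15299) = 35987*(-15215) = -547542205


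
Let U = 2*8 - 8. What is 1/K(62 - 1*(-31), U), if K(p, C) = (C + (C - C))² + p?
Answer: 1/157 ≈ 0.0063694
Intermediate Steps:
U = 8 (U = 16 - 8 = 8)
K(p, C) = p + C² (K(p, C) = (C + 0)² + p = C² + p = p + C²)
1/K(62 - 1*(-31), U) = 1/((62 - 1*(-31)) + 8²) = 1/((62 + 31) + 64) = 1/(93 + 64) = 1/157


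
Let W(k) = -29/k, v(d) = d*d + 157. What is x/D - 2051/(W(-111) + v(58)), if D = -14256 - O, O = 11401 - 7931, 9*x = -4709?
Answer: -17239555117/31177729620 ≈ -0.55294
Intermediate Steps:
x = -4709/9 (x = (⅑)*(-4709) = -4709/9 ≈ -523.22)
v(d) = 157 + d² (v(d) = d² + 157 = 157 + d²)
O = 3470
D = -17726 (D = -14256 - 1*3470 = -14256 - 3470 = -17726)
x/D - 2051/(W(-111) + v(58)) = -4709/9/(-17726) - 2051/(-29/(-111) + (157 + 58²)) = -4709/9*(-1/17726) - 2051/(-29*(-1/111) + (157 + 3364)) = 4709/159534 - 2051/(29/111 + 3521) = 4709/159534 - 2051/390860/111 = 4709/159534 - 2051*111/390860 = 4709/159534 - 227661/390860 = -17239555117/31177729620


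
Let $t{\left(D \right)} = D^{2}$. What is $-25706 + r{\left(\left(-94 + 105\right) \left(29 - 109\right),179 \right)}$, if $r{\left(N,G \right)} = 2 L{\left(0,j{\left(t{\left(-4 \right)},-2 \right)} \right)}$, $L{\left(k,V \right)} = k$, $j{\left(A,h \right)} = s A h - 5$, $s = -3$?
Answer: $-25706$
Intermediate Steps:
$j{\left(A,h \right)} = -5 - 3 A h$ ($j{\left(A,h \right)} = - 3 A h - 5 = -5 - 3 A h$)
$r{\left(N,G \right)} = 0$ ($r{\left(N,G \right)} = 2 \cdot 0 = 0$)
$-25706 + r{\left(\left(-94 + 105\right) \left(29 - 109\right),179 \right)} = -25706 + 0 = -25706$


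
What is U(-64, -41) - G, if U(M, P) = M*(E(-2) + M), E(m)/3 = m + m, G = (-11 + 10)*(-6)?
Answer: 4858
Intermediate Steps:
G = 6 (G = -1*(-6) = 6)
E(m) = 6*m (E(m) = 3*(m + m) = 3*(2*m) = 6*m)
U(M, P) = M*(-12 + M) (U(M, P) = M*(6*(-2) + M) = M*(-12 + M))
U(-64, -41) - G = -64*(-12 - 64) - 1*6 = -64*(-76) - 6 = 4864 - 6 = 4858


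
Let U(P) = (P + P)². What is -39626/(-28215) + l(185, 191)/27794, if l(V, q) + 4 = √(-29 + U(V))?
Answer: 550626092/392103855 + √136871/27794 ≈ 1.4176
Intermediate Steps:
U(P) = 4*P² (U(P) = (2*P)² = 4*P²)
l(V, q) = -4 + √(-29 + 4*V²)
-39626/(-28215) + l(185, 191)/27794 = -39626/(-28215) + (-4 + √(-29 + 4*185²))/27794 = -39626*(-1/28215) + (-4 + √(-29 + 4*34225))*(1/27794) = 39626/28215 + (-4 + √(-29 + 136900))*(1/27794) = 39626/28215 + (-4 + √136871)*(1/27794) = 39626/28215 + (-2/13897 + √136871/27794) = 550626092/392103855 + √136871/27794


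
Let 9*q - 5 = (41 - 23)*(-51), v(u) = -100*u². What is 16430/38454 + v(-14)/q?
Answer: 3399143095/17554251 ≈ 193.64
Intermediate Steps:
q = -913/9 (q = 5/9 + ((41 - 23)*(-51))/9 = 5/9 + (18*(-51))/9 = 5/9 + (⅑)*(-918) = 5/9 - 102 = -913/9 ≈ -101.44)
16430/38454 + v(-14)/q = 16430/38454 + (-100*(-14)²)/(-913/9) = 16430*(1/38454) - 100*196*(-9/913) = 8215/19227 - 19600*(-9/913) = 8215/19227 + 176400/913 = 3399143095/17554251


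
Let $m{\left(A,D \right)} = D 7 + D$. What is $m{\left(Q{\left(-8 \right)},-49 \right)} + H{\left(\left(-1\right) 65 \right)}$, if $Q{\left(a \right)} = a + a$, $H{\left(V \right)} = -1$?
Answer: $-393$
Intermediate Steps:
$Q{\left(a \right)} = 2 a$
$m{\left(A,D \right)} = 8 D$ ($m{\left(A,D \right)} = 7 D + D = 8 D$)
$m{\left(Q{\left(-8 \right)},-49 \right)} + H{\left(\left(-1\right) 65 \right)} = 8 \left(-49\right) - 1 = -392 - 1 = -393$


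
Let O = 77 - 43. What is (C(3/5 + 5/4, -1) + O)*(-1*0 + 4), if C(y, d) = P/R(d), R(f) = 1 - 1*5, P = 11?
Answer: 125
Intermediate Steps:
O = 34
R(f) = -4 (R(f) = 1 - 5 = -4)
C(y, d) = -11/4 (C(y, d) = 11/(-4) = 11*(-¼) = -11/4)
(C(3/5 + 5/4, -1) + O)*(-1*0 + 4) = (-11/4 + 34)*(-1*0 + 4) = 125*(0 + 4)/4 = (125/4)*4 = 125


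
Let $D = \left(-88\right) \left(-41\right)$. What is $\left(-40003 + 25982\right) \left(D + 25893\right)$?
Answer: $-413633521$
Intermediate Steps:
$D = 3608$
$\left(-40003 + 25982\right) \left(D + 25893\right) = \left(-40003 + 25982\right) \left(3608 + 25893\right) = \left(-14021\right) 29501 = -413633521$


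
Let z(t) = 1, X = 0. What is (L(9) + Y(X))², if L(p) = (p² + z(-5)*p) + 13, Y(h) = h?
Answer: 10609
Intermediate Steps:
L(p) = 13 + p + p² (L(p) = (p² + 1*p) + 13 = (p² + p) + 13 = (p + p²) + 13 = 13 + p + p²)
(L(9) + Y(X))² = ((13 + 9 + 9²) + 0)² = ((13 + 9 + 81) + 0)² = (103 + 0)² = 103² = 10609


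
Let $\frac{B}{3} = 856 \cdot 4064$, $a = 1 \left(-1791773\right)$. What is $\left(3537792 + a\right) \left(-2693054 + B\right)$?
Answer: $13519945430662$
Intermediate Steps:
$a = -1791773$
$B = 10436352$ ($B = 3 \cdot 856 \cdot 4064 = 3 \cdot 3478784 = 10436352$)
$\left(3537792 + a\right) \left(-2693054 + B\right) = \left(3537792 - 1791773\right) \left(-2693054 + 10436352\right) = 1746019 \cdot 7743298 = 13519945430662$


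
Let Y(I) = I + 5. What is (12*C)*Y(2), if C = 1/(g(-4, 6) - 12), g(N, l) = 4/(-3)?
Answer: -63/10 ≈ -6.3000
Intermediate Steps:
Y(I) = 5 + I
g(N, l) = -4/3 (g(N, l) = 4*(-⅓) = -4/3)
C = -3/40 (C = 1/(-4/3 - 12) = 1/(-40/3) = -3/40 ≈ -0.075000)
(12*C)*Y(2) = (12*(-3/40))*(5 + 2) = -9/10*7 = -63/10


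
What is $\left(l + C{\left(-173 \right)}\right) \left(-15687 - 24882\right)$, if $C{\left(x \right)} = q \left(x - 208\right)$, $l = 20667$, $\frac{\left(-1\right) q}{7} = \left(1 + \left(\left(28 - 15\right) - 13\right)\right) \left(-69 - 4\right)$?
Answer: $7059979656$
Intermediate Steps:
$q = 511$ ($q = - 7 \left(1 + \left(\left(28 - 15\right) - 13\right)\right) \left(-69 - 4\right) = - 7 \left(1 + \left(13 - 13\right)\right) \left(-73\right) = - 7 \left(1 + 0\right) \left(-73\right) = - 7 \cdot 1 \left(-73\right) = \left(-7\right) \left(-73\right) = 511$)
$C{\left(x \right)} = -106288 + 511 x$ ($C{\left(x \right)} = 511 \left(x - 208\right) = 511 \left(-208 + x\right) = -106288 + 511 x$)
$\left(l + C{\left(-173 \right)}\right) \left(-15687 - 24882\right) = \left(20667 + \left(-106288 + 511 \left(-173\right)\right)\right) \left(-15687 - 24882\right) = \left(20667 - 194691\right) \left(-40569\right) = \left(-174024\right) \left(-40569\right) = 7059979656$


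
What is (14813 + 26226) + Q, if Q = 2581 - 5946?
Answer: 37674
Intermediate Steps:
Q = -3365
(14813 + 26226) + Q = (14813 + 26226) - 3365 = 41039 - 3365 = 37674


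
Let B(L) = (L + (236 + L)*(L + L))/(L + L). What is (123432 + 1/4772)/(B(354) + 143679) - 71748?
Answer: -49394612448887/688454054 ≈ -71747.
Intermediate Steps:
B(L) = (L + 2*L*(236 + L))/(2*L) (B(L) = (L + (236 + L)*(2*L))/((2*L)) = (L + 2*L*(236 + L))*(1/(2*L)) = (L + 2*L*(236 + L))/(2*L))
(123432 + 1/4772)/(B(354) + 143679) - 71748 = (123432 + 1/4772)/((473/2 + 354) + 143679) - 71748 = (123432 + 1/4772)/(1181/2 + 143679) - 71748 = 589017505/(4772*(288539/2)) - 71748 = (589017505/4772)*(2/288539) - 71748 = 589017505/688454054 - 71748 = -49394612448887/688454054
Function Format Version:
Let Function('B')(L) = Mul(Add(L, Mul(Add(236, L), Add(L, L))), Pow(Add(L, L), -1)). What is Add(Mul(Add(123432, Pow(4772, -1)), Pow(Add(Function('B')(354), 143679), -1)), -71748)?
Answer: Rational(-49394612448887, 688454054) ≈ -71747.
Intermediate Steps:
Function('B')(L) = Mul(Rational(1, 2), Pow(L, -1), Add(L, Mul(2, L, Add(236, L)))) (Function('B')(L) = Mul(Add(L, Mul(Add(236, L), Mul(2, L))), Pow(Mul(2, L), -1)) = Mul(Add(L, Mul(2, L, Add(236, L))), Mul(Rational(1, 2), Pow(L, -1))) = Mul(Rational(1, 2), Pow(L, -1), Add(L, Mul(2, L, Add(236, L)))))
Add(Mul(Add(123432, Pow(4772, -1)), Pow(Add(Function('B')(354), 143679), -1)), -71748) = Add(Mul(Add(123432, Pow(4772, -1)), Pow(Add(Add(Rational(473, 2), 354), 143679), -1)), -71748) = Add(Mul(Add(123432, Rational(1, 4772)), Pow(Add(Rational(1181, 2), 143679), -1)), -71748) = Add(Mul(Rational(589017505, 4772), Pow(Rational(288539, 2), -1)), -71748) = Add(Mul(Rational(589017505, 4772), Rational(2, 288539)), -71748) = Add(Rational(589017505, 688454054), -71748) = Rational(-49394612448887, 688454054)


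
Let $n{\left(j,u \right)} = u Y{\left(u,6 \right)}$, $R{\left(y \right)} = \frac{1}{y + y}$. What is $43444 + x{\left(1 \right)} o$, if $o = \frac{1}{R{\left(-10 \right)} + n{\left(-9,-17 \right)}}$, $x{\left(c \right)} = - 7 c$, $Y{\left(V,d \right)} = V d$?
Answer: $\frac{1506594336}{34679} \approx 43444.0$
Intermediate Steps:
$R{\left(y \right)} = \frac{1}{2 y}$
$n{\left(j,u \right)} = 6 u^{2}$ ($n{\left(j,u \right)} = u u 6 = u 6 u = 6 u^{2}$)
$o = \frac{20}{34679}$ ($o = \frac{1}{\frac{1}{2 \left(-10\right)} + 6 \left(-17\right)^{2}} = \frac{1}{\frac{1}{2} \left(- \frac{1}{10}\right) + 6 \cdot 289} = \frac{1}{- \frac{1}{20} + 1734} = \frac{1}{\frac{34679}{20}} = \frac{20}{34679} \approx 0.00057672$)
$43444 + x{\left(1 \right)} o = 43444 + \left(-7\right) 1 \cdot \frac{20}{34679} = 43444 - \frac{140}{34679} = \frac{1506594336}{34679}$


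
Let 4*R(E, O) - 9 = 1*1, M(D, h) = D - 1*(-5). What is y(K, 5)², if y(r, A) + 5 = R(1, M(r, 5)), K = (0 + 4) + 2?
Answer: 25/4 ≈ 6.2500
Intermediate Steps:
M(D, h) = 5 + D (M(D, h) = D + 5 = 5 + D)
R(E, O) = 5/2 (R(E, O) = 9/4 + (1*1)/4 = 9/4 + (¼)*1 = 9/4 + ¼ = 5/2)
K = 6 (K = 4 + 2 = 6)
y(r, A) = -5/2 (y(r, A) = -5 + 5/2 = -5/2)
y(K, 5)² = (-5/2)² = 25/4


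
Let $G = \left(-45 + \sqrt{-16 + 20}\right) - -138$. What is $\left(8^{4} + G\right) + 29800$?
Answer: $33991$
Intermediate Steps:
$G = 95$ ($G = \left(-45 + \sqrt{4}\right) + 138 = \left(-45 + 2\right) + 138 = -43 + 138 = 95$)
$\left(8^{4} + G\right) + 29800 = \left(8^{4} + 95\right) + 29800 = \left(4096 + 95\right) + 29800 = 4191 + 29800 = 33991$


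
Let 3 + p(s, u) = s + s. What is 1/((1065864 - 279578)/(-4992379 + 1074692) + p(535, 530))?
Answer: 3917687/4179385743 ≈ 0.00093738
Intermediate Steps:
p(s, u) = -3 + 2*s (p(s, u) = -3 + (s + s) = -3 + 2*s)
1/((1065864 - 279578)/(-4992379 + 1074692) + p(535, 530)) = 1/((1065864 - 279578)/(-4992379 + 1074692) + (-3 + 2*535)) = 1/(786286/(-3917687) + (-3 + 1070)) = 1/(786286*(-1/3917687) + 1067) = 1/(-786286/3917687 + 1067) = 1/(4179385743/3917687) = 3917687/4179385743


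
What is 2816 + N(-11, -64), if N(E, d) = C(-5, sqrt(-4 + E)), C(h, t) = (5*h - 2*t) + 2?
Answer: 2793 - 2*I*sqrt(15) ≈ 2793.0 - 7.746*I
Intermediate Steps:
C(h, t) = 2 - 2*t + 5*h (C(h, t) = (-2*t + 5*h) + 2 = 2 - 2*t + 5*h)
N(E, d) = -23 - 2*sqrt(-4 + E) (N(E, d) = 2 - 2*sqrt(-4 + E) + 5*(-5) = 2 - 2*sqrt(-4 + E) - 25 = -23 - 2*sqrt(-4 + E))
2816 + N(-11, -64) = 2816 + (-23 - 2*sqrt(-4 - 11)) = 2816 + (-23 - 2*I*sqrt(15)) = 2793 - 2*I*sqrt(15)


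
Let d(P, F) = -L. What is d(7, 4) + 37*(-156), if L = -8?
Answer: -5764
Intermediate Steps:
d(P, F) = 8 (d(P, F) = -1*(-8) = 8)
d(7, 4) + 37*(-156) = 8 + 37*(-156) = 8 - 5772 = -5764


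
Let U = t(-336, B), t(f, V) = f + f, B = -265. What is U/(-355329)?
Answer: 224/118443 ≈ 0.0018912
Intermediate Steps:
t(f, V) = 2*f
U = -672 (U = 2*(-336) = -672)
U/(-355329) = -672/(-355329) = -672*(-1/355329) = 224/118443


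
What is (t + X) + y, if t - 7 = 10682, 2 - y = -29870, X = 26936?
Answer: 67497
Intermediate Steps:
y = 29872 (y = 2 - 1*(-29870) = 2 + 29870 = 29872)
t = 10689 (t = 7 + 10682 = 10689)
(t + X) + y = (10689 + 26936) + 29872 = 37625 + 29872 = 67497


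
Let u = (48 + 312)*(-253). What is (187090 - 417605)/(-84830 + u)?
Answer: 46103/35182 ≈ 1.3104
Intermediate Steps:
u = -91080 (u = 360*(-253) = -91080)
(187090 - 417605)/(-84830 + u) = (187090 - 417605)/(-84830 - 91080) = -230515/(-175910) = -230515*(-1/175910) = 46103/35182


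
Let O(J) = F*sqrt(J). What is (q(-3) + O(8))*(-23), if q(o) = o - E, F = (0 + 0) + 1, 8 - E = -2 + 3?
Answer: 230 - 46*sqrt(2) ≈ 164.95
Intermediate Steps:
E = 7 (E = 8 - (-2 + 3) = 8 - 1*1 = 8 - 1 = 7)
F = 1 (F = 0 + 1 = 1)
O(J) = sqrt(J) (O(J) = 1*sqrt(J) = sqrt(J))
q(o) = -7 + o (q(o) = o - 1*7 = o - 7 = -7 + o)
(q(-3) + O(8))*(-23) = ((-7 - 3) + sqrt(8))*(-23) = (-10 + 2*sqrt(2))*(-23) = 230 - 46*sqrt(2)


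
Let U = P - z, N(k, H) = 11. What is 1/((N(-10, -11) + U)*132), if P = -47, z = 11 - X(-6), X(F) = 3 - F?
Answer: -1/5016 ≈ -0.00019936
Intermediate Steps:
z = 2 (z = 11 - (3 - 1*(-6)) = 11 - (3 + 6) = 11 - 1*9 = 11 - 9 = 2)
U = -49 (U = -47 - 1*2 = -47 - 2 = -49)
1/((N(-10, -11) + U)*132) = 1/((11 - 49)*132) = 1/(-38*132) = 1/(-5016) = -1/5016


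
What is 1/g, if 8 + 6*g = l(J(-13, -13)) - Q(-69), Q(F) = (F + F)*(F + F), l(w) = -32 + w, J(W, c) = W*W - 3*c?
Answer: -1/3146 ≈ -0.00031786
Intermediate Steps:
J(W, c) = W² - 3*c
Q(F) = 4*F² (Q(F) = (2*F)*(2*F) = 4*F²)
g = -3146 (g = -4/3 + ((-32 + ((-13)² - 3*(-13))) - 4*(-69)²)/6 = -4/3 + ((-32 + (169 + 39)) - 4*4761)/6 = -4/3 + ((-32 + 208) - 1*19044)/6 = -4/3 + (176 - 19044)/6 = -4/3 + (⅙)*(-18868) = -4/3 - 9434/3 = -3146)
1/g = 1/(-3146) = -1/3146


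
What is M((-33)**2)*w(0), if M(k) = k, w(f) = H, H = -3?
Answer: -3267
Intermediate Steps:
w(f) = -3
M((-33)**2)*w(0) = (-33)**2*(-3) = 1089*(-3) = -3267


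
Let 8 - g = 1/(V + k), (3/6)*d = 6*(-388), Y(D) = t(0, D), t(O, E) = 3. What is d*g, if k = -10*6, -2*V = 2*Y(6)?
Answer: -783760/21 ≈ -37322.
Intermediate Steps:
Y(D) = 3
V = -3 ≈ -3.0000
k = -60
d = -4656 (d = 2*(6*(-388)) = 2*(-2328) = -4656)
g = 505/63 (g = 8 - 1/(-3 - 60) = 8 - 1/(-63) = 8 - 1*(-1/63) = 8 + 1/63 = 505/63 ≈ 8.0159)
d*g = -4656*505/63 = -783760/21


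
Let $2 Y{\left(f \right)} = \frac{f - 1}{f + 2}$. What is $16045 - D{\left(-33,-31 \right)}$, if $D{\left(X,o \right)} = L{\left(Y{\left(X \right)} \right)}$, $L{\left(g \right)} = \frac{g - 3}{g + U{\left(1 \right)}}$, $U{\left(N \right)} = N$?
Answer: $\frac{192559}{12} \approx 16047.0$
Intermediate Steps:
$Y{\left(f \right)} = \frac{-1 + f}{2 \left(2 + f\right)}$ ($Y{\left(f \right)} = \frac{\left(f - 1\right) \frac{1}{f + 2}}{2} = \frac{\left(-1 + f\right) \frac{1}{2 + f}}{2} = \frac{\frac{1}{2 + f} \left(-1 + f\right)}{2} = \frac{-1 + f}{2 \left(2 + f\right)}$)
$L{\left(g \right)} = \frac{-3 + g}{1 + g}$ ($L{\left(g \right)} = \frac{g - 3}{g + 1} = \frac{-3 + g}{1 + g}$)
$D{\left(X,o \right)} = \frac{-3 + \frac{-1 + X}{2 \left(2 + X\right)}}{1 + \frac{-1 + X}{2 \left(2 + X\right)}}$
$16045 - D{\left(-33,-31 \right)} = 16045 - \frac{-13 - -165}{3 \left(1 - 33\right)} = 16045 - \frac{-13 + 165}{3 \left(-32\right)} = 16045 - \frac{1}{3} \left(- \frac{1}{32}\right) 152 = 16045 - - \frac{19}{12} = 16045 + \frac{19}{12} = \frac{192559}{12}$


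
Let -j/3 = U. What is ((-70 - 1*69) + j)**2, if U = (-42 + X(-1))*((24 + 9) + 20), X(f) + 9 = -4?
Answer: 74063236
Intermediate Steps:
X(f) = -13 (X(f) = -9 - 4 = -13)
U = -2915 (U = (-42 - 13)*((24 + 9) + 20) = -55*(33 + 20) = -55*53 = -2915)
j = 8745 (j = -3*(-2915) = 8745)
((-70 - 1*69) + j)**2 = ((-70 - 1*69) + 8745)**2 = ((-70 - 69) + 8745)**2 = (-139 + 8745)**2 = 8606**2 = 74063236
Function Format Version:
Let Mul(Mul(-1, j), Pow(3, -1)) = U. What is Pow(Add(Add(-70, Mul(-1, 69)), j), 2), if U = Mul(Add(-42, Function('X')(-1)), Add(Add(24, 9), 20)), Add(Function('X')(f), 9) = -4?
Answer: 74063236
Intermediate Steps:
Function('X')(f) = -13 (Function('X')(f) = Add(-9, -4) = -13)
U = -2915 (U = Mul(Add(-42, -13), Add(Add(24, 9), 20)) = Mul(-55, Add(33, 20)) = Mul(-55, 53) = -2915)
j = 8745 (j = Mul(-3, -2915) = 8745)
Pow(Add(Add(-70, Mul(-1, 69)), j), 2) = Pow(Add(Add(-70, Mul(-1, 69)), 8745), 2) = Pow(Add(Add(-70, -69), 8745), 2) = Pow(Add(-139, 8745), 2) = Pow(8606, 2) = 74063236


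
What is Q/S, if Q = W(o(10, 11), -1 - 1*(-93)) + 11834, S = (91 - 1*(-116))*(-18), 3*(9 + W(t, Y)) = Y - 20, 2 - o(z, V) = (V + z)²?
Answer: -11849/3726 ≈ -3.1801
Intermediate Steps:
o(z, V) = 2 - (V + z)²
W(t, Y) = -47/3 + Y/3 (W(t, Y) = -9 + (Y - 20)/3 = -9 + (-20 + Y)/3 = -9 + (-20/3 + Y/3) = -47/3 + Y/3)
S = -3726 (S = (91 + 116)*(-18) = 207*(-18) = -3726)
Q = 11849 (Q = (-47/3 + (-1 - 1*(-93))/3) + 11834 = (-47/3 + (-1 + 93)/3) + 11834 = (-47/3 + (⅓)*92) + 11834 = (-47/3 + 92/3) + 11834 = 15 + 11834 = 11849)
Q/S = 11849/(-3726) = 11849*(-1/3726) = -11849/3726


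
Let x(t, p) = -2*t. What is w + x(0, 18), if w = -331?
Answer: -331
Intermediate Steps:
w + x(0, 18) = -331 - 2*0 = -331 + 0 = -331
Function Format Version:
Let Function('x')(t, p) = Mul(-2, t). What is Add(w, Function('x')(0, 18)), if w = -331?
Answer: -331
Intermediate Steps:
Add(w, Function('x')(0, 18)) = Add(-331, Mul(-2, 0)) = Add(-331, 0) = -331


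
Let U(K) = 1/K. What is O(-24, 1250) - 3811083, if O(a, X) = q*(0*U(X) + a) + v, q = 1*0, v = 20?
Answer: -3811063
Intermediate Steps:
U(K) = 1/K
q = 0
O(a, X) = 20 (O(a, X) = 0*(0/X + a) + 20 = 0*(0 + a) + 20 = 0*a + 20 = 0 + 20 = 20)
O(-24, 1250) - 3811083 = 20 - 3811083 = -3811063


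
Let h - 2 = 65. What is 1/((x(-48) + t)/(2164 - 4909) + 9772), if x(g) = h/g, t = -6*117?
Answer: 131760/1287592483 ≈ 0.00010233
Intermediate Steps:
h = 67 (h = 2 + 65 = 67)
t = -702
x(g) = 67/g
1/((x(-48) + t)/(2164 - 4909) + 9772) = 1/((67/(-48) - 702)/(2164 - 4909) + 9772) = 1/((67*(-1/48) - 702)/(-2745) + 9772) = 1/((-67/48 - 702)*(-1/2745) + 9772) = 1/(-33763/48*(-1/2745) + 9772) = 1/(33763/131760 + 9772) = 1/(1287592483/131760) = 131760/1287592483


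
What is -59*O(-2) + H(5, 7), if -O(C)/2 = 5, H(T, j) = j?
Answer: 597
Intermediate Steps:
O(C) = -10 (O(C) = -2*5 = -10)
-59*O(-2) + H(5, 7) = -59*(-10) + 7 = 590 + 7 = 597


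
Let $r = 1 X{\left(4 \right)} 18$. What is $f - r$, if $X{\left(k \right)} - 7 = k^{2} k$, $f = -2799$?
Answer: $-4077$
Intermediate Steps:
$X{\left(k \right)} = 7 + k^{3}$ ($X{\left(k \right)} = 7 + k^{2} k = 7 + k^{3}$)
$r = 1278$ ($r = 1 \left(7 + 4^{3}\right) 18 = 1 \left(7 + 64\right) 18 = 1 \cdot 71 \cdot 18 = 71 \cdot 18 = 1278$)
$f - r = -2799 - 1278 = -4077$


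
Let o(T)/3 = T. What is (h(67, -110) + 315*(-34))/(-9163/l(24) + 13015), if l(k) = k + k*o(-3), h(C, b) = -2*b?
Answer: -2014080/2508043 ≈ -0.80305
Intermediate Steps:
o(T) = 3*T
l(k) = -8*k (l(k) = k + k*(3*(-3)) = k + k*(-9) = k - 9*k = -8*k)
(h(67, -110) + 315*(-34))/(-9163/l(24) + 13015) = (-2*(-110) + 315*(-34))/(-9163/((-8*24)) + 13015) = (220 - 10710)/(-9163/(-192) + 13015) = -10490/(-9163*(-1/192) + 13015) = -10490/(9163/192 + 13015) = -10490/2508043/192 = -10490*192/2508043 = -2014080/2508043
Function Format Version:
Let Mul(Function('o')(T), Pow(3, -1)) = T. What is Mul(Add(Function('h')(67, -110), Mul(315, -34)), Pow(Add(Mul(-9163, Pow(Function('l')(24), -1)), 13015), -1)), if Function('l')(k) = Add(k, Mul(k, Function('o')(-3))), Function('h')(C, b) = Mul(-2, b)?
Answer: Rational(-2014080, 2508043) ≈ -0.80305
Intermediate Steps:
Function('o')(T) = Mul(3, T)
Function('l')(k) = Mul(-8, k) (Function('l')(k) = Add(k, Mul(k, Mul(3, -3))) = Add(k, Mul(k, -9)) = Add(k, Mul(-9, k)) = Mul(-8, k))
Mul(Add(Function('h')(67, -110), Mul(315, -34)), Pow(Add(Mul(-9163, Pow(Function('l')(24), -1)), 13015), -1)) = Mul(Add(Mul(-2, -110), Mul(315, -34)), Pow(Add(Mul(-9163, Pow(Mul(-8, 24), -1)), 13015), -1)) = Mul(Add(220, -10710), Pow(Add(Mul(-9163, Pow(-192, -1)), 13015), -1)) = Mul(-10490, Pow(Add(Mul(-9163, Rational(-1, 192)), 13015), -1)) = Mul(-10490, Pow(Add(Rational(9163, 192), 13015), -1)) = Mul(-10490, Pow(Rational(2508043, 192), -1)) = Mul(-10490, Rational(192, 2508043)) = Rational(-2014080, 2508043)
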